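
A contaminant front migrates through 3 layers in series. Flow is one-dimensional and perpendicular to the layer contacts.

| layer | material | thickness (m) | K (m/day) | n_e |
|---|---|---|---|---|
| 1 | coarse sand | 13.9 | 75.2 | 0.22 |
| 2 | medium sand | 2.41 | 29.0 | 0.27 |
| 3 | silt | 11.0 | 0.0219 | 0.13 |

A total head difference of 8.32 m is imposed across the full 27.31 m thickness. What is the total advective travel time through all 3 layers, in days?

310

With flow normal to the layers, continuity requires the same specific discharge q through every layer.
Σ(b_i/K_i) = 13.9/75.2 + 2.41/29.0 + 11.0/0.0219 = 502.6 d.
q = Δh / Σ(b_i/K_i) = 8.32 / 502.6 = 0.01656 m/day.
In each layer the seepage velocity is v_i = q/n_i, so the layer transit time is t_i = b_i·n_i / q:
  layer 1 (coarse sand): t_1 = 13.9 × 0.22 / 0.01656 = 184.7 d
  layer 2 (medium sand): t_2 = 2.41 × 0.27 / 0.01656 = 39.30 d
  layer 3 (silt): t_3 = 11.0 × 0.13 / 0.01656 = 86.38 d
Total t = Σ t_i = 310.4 days.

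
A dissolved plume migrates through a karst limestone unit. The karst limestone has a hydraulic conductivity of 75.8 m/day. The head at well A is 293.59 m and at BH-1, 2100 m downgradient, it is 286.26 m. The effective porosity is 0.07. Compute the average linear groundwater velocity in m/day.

Hydraulic gradient i = (293.59 − 286.26) / 2100 = 7.33 / 2100 = 0.003490.
Darcy flux q = K · i = 75.80 × 0.003490 = 0.2646 m/day.
Seepage velocity v = q / n_e = 0.2646 / 0.07 = 3.780 m/day.

3.78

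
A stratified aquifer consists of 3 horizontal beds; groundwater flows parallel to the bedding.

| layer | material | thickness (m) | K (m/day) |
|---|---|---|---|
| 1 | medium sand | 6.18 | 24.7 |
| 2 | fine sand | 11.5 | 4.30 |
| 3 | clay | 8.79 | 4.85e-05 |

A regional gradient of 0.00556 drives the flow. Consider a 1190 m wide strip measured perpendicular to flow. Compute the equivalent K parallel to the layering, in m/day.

Flow is parallel to layering, so each bed carries its own Darcy discharge and the transmissivities add.
Σ(K_i·b_i) = 24.7×6.18 + 4.30×11.5 + 4.85e-05×8.79 = 202.1 m²/day.
Total thickness b = 26.47 m, so K_eq = Σ(K_i·b_i)/b = 7.635 m/day.

7.63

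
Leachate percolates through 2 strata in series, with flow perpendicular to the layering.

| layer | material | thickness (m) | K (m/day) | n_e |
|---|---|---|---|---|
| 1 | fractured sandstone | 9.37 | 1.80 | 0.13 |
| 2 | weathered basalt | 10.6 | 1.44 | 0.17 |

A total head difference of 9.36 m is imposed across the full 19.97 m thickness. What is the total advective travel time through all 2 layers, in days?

With flow normal to the layers, continuity requires the same specific discharge q through every layer.
Σ(b_i/K_i) = 9.37/1.80 + 10.6/1.44 = 12.57 d.
q = Δh / Σ(b_i/K_i) = 9.36 / 12.57 = 0.7448 m/day.
In each layer the seepage velocity is v_i = q/n_i, so the layer transit time is t_i = b_i·n_i / q:
  layer 1 (fractured sandstone): t_1 = 9.37 × 0.13 / 0.7448 = 1.635 d
  layer 2 (weathered basalt): t_2 = 10.6 × 0.17 / 0.7448 = 2.419 d
Total t = Σ t_i = 4.055 days.

4.05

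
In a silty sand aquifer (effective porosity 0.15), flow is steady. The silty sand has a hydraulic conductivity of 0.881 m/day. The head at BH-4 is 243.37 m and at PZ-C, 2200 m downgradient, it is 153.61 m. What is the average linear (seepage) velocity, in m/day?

Hydraulic gradient i = (243.37 − 153.61) / 2200 = 89.76 / 2200 = 0.04080.
Darcy flux q = K · i = 0.8810 × 0.04080 = 0.03594 m/day.
Seepage velocity v = q / n_e = 0.03594 / 0.15 = 0.2396 m/day.

0.240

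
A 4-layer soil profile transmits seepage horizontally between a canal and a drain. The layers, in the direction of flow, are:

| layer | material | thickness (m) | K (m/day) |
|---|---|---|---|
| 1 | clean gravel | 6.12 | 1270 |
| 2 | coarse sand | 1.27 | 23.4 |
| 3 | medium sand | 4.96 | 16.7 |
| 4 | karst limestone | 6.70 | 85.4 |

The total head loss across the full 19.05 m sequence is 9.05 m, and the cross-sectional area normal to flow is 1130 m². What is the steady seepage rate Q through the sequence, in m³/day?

23500

Flow is perpendicular to layering, so the layers act in series and the equivalent K is the thickness-weighted harmonic mean.
Total thickness L = 6.12 + 1.27 + 4.96 + 6.70 = 19.05 m.
Σ(b_i/K_i) = 6.12/1270 + 1.27/23.4 + 4.96/16.7 + 6.70/85.4 = 0.4346 d.
K_eq = L / Σ(b_i/K_i) = 19.05 / 0.4346 = 43.84 m/day.
Q = K_eq · A · (Δh/L) = 43.84 × 1130 × (9.05/19.05) = 23533 m³/day.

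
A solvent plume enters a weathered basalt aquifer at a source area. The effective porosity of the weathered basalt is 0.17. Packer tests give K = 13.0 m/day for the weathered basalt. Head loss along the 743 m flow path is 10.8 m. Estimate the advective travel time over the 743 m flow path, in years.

1.83

Hydraulic gradient i = Δh / L = 10.8 / 743 = 0.01454.
Darcy flux q = K · i = 13.00 × 0.01454 = 0.1890 m/day.
Seepage velocity v = q / n_e = 0.1890 / 0.17 = 1.112 m/day.
Travel time t = L / v = 743 / 1.112 = 668.4 days = 1.830 years.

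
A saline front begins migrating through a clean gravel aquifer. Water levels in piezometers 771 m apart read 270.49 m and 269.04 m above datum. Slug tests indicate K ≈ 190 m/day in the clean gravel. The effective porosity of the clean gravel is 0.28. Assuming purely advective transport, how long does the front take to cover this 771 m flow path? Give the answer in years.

1.65

Hydraulic gradient i = (270.49 − 269.04) / 771 = 1.45 / 771 = 0.001881.
Darcy flux q = K · i = 190.0 × 0.001881 = 0.3573 m/day.
Seepage velocity v = q / n_e = 0.3573 / 0.28 = 1.276 m/day.
Travel time t = L / v = 771 / 1.276 = 604.2 days = 1.654 years.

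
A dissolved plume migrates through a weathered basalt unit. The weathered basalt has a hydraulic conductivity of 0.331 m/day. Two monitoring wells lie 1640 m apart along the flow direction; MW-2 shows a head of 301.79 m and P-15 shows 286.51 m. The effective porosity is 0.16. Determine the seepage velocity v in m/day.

0.0193

Hydraulic gradient i = (301.79 − 286.51) / 1640 = 15.28 / 1640 = 0.009317.
Darcy flux q = K · i = 0.3310 × 0.009317 = 0.003084 m/day.
Seepage velocity v = q / n_e = 0.003084 / 0.16 = 0.01927 m/day.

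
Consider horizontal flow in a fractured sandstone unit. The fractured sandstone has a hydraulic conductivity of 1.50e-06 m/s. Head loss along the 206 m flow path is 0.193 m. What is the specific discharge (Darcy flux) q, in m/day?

0.000121

Convert K: 1.50e-06 m/s × 86400 = 0.1296 m/day.
Hydraulic gradient i = Δh / L = 0.193 / 206 = 0.0009369.
Specific discharge q = K · i = 0.1296 × 0.0009369 = 0.0001214 m/day.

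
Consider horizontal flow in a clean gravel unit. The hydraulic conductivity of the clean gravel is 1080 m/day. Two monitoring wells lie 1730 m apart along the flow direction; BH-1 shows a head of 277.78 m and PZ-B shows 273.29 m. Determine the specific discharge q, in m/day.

2.80

Hydraulic gradient i = (277.78 − 273.29) / 1730 = 4.49 / 1730 = 0.002595.
Specific discharge q = K · i = 1080 × 0.002595 = 2.803 m/day.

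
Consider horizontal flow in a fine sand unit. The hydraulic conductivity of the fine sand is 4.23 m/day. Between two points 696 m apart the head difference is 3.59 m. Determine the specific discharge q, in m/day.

0.0218

Hydraulic gradient i = Δh / L = 3.59 / 696 = 0.005158.
Specific discharge q = K · i = 4.230 × 0.005158 = 0.02182 m/day.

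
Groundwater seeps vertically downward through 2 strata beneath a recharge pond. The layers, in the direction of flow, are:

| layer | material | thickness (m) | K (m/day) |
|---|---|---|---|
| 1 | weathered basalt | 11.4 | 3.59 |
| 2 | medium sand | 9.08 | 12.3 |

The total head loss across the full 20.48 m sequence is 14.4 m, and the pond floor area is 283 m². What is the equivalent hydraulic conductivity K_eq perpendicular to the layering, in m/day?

Flow is perpendicular to layering, so the layers act in series and the equivalent K is the thickness-weighted harmonic mean.
Total thickness L = 11.4 + 9.08 = 20.48 m.
Σ(b_i/K_i) = 11.4/3.59 + 9.08/12.3 = 3.914 d.
K_eq = L / Σ(b_i/K_i) = 20.48 / 3.914 = 5.233 m/day.

5.23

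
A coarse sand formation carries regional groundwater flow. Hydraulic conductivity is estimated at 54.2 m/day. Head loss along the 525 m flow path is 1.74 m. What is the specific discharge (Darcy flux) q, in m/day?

Hydraulic gradient i = Δh / L = 1.74 / 525 = 0.003314.
Specific discharge q = K · i = 54.20 × 0.003314 = 0.1796 m/day.

0.180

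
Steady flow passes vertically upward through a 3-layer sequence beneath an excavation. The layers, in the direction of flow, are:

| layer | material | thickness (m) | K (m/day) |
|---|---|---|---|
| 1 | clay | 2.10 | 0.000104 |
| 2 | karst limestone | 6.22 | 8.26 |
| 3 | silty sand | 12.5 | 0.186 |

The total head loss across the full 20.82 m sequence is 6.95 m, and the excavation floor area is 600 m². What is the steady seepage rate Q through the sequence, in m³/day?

0.206

Flow is perpendicular to layering, so the layers act in series and the equivalent K is the thickness-weighted harmonic mean.
Total thickness L = 2.10 + 6.22 + 12.5 = 20.82 m.
Σ(b_i/K_i) = 2.10/0.000104 + 6.22/8.26 + 12.5/0.186 = 20260 d.
K_eq = L / Σ(b_i/K_i) = 20.82 / 20260 = 0.001028 m/day.
Q = K_eq · A · (Δh/L) = 0.001028 × 600 × (6.95/20.82) = 0.2058 m³/day.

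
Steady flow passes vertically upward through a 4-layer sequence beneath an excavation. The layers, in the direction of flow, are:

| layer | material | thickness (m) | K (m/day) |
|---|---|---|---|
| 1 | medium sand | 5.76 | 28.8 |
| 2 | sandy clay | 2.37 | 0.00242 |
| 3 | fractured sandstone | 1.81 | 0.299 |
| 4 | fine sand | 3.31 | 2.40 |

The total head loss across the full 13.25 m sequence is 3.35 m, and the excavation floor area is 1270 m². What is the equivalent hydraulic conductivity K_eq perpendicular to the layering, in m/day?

Flow is perpendicular to layering, so the layers act in series and the equivalent K is the thickness-weighted harmonic mean.
Total thickness L = 5.76 + 2.37 + 1.81 + 3.31 = 13.25 m.
Σ(b_i/K_i) = 5.76/28.8 + 2.37/0.00242 + 1.81/0.299 + 3.31/2.40 = 987.0 d.
K_eq = L / Σ(b_i/K_i) = 13.25 / 987.0 = 0.01342 m/day.

0.0134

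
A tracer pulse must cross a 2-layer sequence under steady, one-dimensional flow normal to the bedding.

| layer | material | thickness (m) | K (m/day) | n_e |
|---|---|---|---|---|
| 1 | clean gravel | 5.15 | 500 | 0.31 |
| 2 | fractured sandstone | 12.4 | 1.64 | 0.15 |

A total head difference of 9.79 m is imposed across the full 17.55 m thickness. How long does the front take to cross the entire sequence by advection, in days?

With flow normal to the layers, continuity requires the same specific discharge q through every layer.
Σ(b_i/K_i) = 5.15/500 + 12.4/1.64 = 7.571 d.
q = Δh / Σ(b_i/K_i) = 9.79 / 7.571 = 1.293 m/day.
In each layer the seepage velocity is v_i = q/n_i, so the layer transit time is t_i = b_i·n_i / q:
  layer 1 (clean gravel): t_1 = 5.15 × 0.31 / 1.293 = 1.235 d
  layer 2 (fractured sandstone): t_2 = 12.4 × 0.15 / 1.293 = 1.438 d
Total t = Σ t_i = 2.673 days.

2.67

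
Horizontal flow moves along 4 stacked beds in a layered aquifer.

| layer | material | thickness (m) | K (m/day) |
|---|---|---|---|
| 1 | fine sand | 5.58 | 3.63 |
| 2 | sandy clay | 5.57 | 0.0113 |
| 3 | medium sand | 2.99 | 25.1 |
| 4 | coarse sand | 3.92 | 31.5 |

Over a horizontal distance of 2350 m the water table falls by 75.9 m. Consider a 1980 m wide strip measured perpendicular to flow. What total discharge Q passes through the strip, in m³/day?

Flow is parallel to layering, so each bed carries its own Darcy discharge and the transmissivities add.
Σ(K_i·b_i) = 3.63×5.58 + 0.0113×5.57 + 25.1×2.99 + 31.5×3.92 = 218.8 m²/day.
Hydraulic gradient i = Δh / L = 75.9 / 2350 = 0.03230.
Q = Σ(K_i·b_i) · W · i = 218.8 × 1980 × 0.03230 = 13995 m³/day.

14000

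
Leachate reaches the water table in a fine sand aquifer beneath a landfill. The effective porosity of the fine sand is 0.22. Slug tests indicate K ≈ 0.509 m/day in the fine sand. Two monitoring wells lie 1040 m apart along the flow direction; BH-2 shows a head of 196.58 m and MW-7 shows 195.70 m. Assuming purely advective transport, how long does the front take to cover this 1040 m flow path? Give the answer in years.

1450

Hydraulic gradient i = (196.58 − 195.70) / 1040 = 0.88 / 1040 = 0.0008462.
Darcy flux q = K · i = 0.5090 × 0.0008462 = 0.0004307 m/day.
Seepage velocity v = q / n_e = 0.0004307 / 0.22 = 0.001958 m/day.
Travel time t = L / v = 1040 / 0.001958 = 5.312e+05 days = 1454 years.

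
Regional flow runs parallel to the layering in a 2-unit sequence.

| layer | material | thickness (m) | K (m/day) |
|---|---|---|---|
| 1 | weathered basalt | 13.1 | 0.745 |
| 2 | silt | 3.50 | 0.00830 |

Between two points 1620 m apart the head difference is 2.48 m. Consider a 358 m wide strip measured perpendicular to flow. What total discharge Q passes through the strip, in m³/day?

5.36

Flow is parallel to layering, so each bed carries its own Darcy discharge and the transmissivities add.
Σ(K_i·b_i) = 0.745×13.1 + 0.00830×3.50 = 9.789 m²/day.
Hydraulic gradient i = Δh / L = 2.48 / 1620 = 0.001531.
Q = Σ(K_i·b_i) · W · i = 9.789 × 358 × 0.001531 = 5.365 m³/day.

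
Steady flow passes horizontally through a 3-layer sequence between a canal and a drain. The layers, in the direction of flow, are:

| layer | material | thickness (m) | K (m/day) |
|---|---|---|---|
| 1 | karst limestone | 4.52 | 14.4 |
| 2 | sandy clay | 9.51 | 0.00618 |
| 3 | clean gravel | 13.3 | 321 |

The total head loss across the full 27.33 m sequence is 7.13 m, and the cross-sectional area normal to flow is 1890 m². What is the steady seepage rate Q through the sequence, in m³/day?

8.76

Flow is perpendicular to layering, so the layers act in series and the equivalent K is the thickness-weighted harmonic mean.
Total thickness L = 4.52 + 9.51 + 13.3 = 27.33 m.
Σ(b_i/K_i) = 4.52/14.4 + 9.51/0.00618 + 13.3/321 = 1539 d.
K_eq = L / Σ(b_i/K_i) = 27.33 / 1539 = 0.01776 m/day.
Q = K_eq · A · (Δh/L) = 0.01776 × 1890 × (7.13/27.33) = 8.755 m³/day.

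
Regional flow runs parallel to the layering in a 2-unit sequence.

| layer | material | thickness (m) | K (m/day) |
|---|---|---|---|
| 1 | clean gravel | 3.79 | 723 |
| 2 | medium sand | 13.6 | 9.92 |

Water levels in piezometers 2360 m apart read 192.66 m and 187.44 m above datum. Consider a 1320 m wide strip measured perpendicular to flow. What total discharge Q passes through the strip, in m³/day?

8390

Flow is parallel to layering, so each bed carries its own Darcy discharge and the transmissivities add.
Σ(K_i·b_i) = 723×3.79 + 9.92×13.6 = 2875 m²/day.
Hydraulic gradient i = (192.66 − 187.44) / 2360 = 5.22 / 2360 = 0.002212.
Q = Σ(K_i·b_i) · W · i = 2875 × 1320 × 0.002212 = 8394 m³/day.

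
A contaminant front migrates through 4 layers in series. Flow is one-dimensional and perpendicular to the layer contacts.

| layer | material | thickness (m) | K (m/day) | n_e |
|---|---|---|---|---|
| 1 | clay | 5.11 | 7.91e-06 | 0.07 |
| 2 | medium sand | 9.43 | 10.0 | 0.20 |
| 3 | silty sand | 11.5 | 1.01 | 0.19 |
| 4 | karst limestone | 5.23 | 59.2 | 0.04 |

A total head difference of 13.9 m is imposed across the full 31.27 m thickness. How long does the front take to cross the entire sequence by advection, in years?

With flow normal to the layers, continuity requires the same specific discharge q through every layer.
Σ(b_i/K_i) = 5.11/7.91e-06 + 9.43/10.0 + 11.5/1.01 + 5.23/59.2 = 6.460e+05 d.
q = Δh / Σ(b_i/K_i) = 13.9 / 6.460e+05 = 2.152e-05 m/day.
In each layer the seepage velocity is v_i = q/n_i, so the layer transit time is t_i = b_i·n_i / q:
  layer 1 (clay): t_1 = 5.11 × 0.07 / 2.152e-05 = 16625 d
  layer 2 (medium sand): t_2 = 9.43 × 0.20 / 2.152e-05 = 87656 d
  layer 3 (silty sand): t_3 = 11.5 × 0.19 / 2.152e-05 = 1.016e+05 d
  layer 4 (karst limestone): t_4 = 5.23 × 0.04 / 2.152e-05 = 9723 d
Total t = Σ t_i = 2.156e+05 days = 590.2 years.

590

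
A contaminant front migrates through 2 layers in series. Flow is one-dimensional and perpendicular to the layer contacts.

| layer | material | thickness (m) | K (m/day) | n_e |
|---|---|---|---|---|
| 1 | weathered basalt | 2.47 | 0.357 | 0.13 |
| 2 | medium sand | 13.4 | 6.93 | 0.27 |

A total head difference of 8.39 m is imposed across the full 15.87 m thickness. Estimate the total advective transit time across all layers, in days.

4.16

With flow normal to the layers, continuity requires the same specific discharge q through every layer.
Σ(b_i/K_i) = 2.47/0.357 + 13.4/6.93 = 8.852 d.
q = Δh / Σ(b_i/K_i) = 8.39 / 8.852 = 0.9478 m/day.
In each layer the seepage velocity is v_i = q/n_i, so the layer transit time is t_i = b_i·n_i / q:
  layer 1 (weathered basalt): t_1 = 2.47 × 0.13 / 0.9478 = 0.3388 d
  layer 2 (medium sand): t_2 = 13.4 × 0.27 / 0.9478 = 3.817 d
Total t = Σ t_i = 4.156 days.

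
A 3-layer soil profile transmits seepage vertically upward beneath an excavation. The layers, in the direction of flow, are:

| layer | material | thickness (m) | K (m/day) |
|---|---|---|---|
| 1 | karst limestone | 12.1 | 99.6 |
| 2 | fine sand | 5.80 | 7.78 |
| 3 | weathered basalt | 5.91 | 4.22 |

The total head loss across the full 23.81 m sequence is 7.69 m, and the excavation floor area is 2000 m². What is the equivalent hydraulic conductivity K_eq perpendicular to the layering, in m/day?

10.5

Flow is perpendicular to layering, so the layers act in series and the equivalent K is the thickness-weighted harmonic mean.
Total thickness L = 12.1 + 5.80 + 5.91 = 23.81 m.
Σ(b_i/K_i) = 12.1/99.6 + 5.80/7.78 + 5.91/4.22 = 2.267 d.
K_eq = L / Σ(b_i/K_i) = 23.81 / 2.267 = 10.50 m/day.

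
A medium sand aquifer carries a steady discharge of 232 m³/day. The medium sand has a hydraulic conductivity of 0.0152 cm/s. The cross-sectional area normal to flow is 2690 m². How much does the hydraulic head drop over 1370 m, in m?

9.00

Convert K: 0.0152 cm/s × 864 = 13.13 m/day.
From Q = K·A·i, i = Q / (K·A) = 232 / (13.13 × 2690) = 0.006567.
Head loss Δh = i · L = 0.006567 × 1370 = 8.997 m.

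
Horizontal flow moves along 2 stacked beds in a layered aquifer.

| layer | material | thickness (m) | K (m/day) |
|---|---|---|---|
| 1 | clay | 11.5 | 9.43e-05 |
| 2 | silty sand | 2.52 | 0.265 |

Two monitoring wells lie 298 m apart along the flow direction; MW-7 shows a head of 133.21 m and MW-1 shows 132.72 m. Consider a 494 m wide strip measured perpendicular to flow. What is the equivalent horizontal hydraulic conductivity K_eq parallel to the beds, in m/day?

Flow is parallel to layering, so each bed carries its own Darcy discharge and the transmissivities add.
Σ(K_i·b_i) = 9.43e-05×11.5 + 0.265×2.52 = 0.6689 m²/day.
Total thickness b = 14.02 m, so K_eq = Σ(K_i·b_i)/b = 0.04771 m/day.

0.0477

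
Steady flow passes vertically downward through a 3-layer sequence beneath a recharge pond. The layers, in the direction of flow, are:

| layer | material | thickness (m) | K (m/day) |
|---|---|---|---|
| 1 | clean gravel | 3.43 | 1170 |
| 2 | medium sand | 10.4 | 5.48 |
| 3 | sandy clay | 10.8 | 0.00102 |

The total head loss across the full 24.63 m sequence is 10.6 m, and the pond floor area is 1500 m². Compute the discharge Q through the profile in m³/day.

1.50

Flow is perpendicular to layering, so the layers act in series and the equivalent K is the thickness-weighted harmonic mean.
Total thickness L = 3.43 + 10.4 + 10.8 = 24.63 m.
Σ(b_i/K_i) = 3.43/1170 + 10.4/5.48 + 10.8/0.00102 = 10590 d.
K_eq = L / Σ(b_i/K_i) = 24.63 / 10590 = 0.002326 m/day.
Q = K_eq · A · (Δh/L) = 0.002326 × 1500 × (10.6/24.63) = 1.501 m³/day.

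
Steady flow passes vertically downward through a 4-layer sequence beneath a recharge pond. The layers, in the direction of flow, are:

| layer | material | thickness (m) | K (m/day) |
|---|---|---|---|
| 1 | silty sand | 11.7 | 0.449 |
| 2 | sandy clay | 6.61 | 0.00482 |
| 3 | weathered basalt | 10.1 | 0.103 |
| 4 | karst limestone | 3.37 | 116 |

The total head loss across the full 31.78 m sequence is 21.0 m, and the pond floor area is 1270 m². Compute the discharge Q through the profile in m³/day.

17.8

Flow is perpendicular to layering, so the layers act in series and the equivalent K is the thickness-weighted harmonic mean.
Total thickness L = 11.7 + 6.61 + 10.1 + 3.37 = 31.78 m.
Σ(b_i/K_i) = 11.7/0.449 + 6.61/0.00482 + 10.1/0.103 + 3.37/116 = 1496 d.
K_eq = L / Σ(b_i/K_i) = 31.78 / 1496 = 0.02125 m/day.
Q = K_eq · A · (Δh/L) = 0.02125 × 1270 × (21.0/31.78) = 17.83 m³/day.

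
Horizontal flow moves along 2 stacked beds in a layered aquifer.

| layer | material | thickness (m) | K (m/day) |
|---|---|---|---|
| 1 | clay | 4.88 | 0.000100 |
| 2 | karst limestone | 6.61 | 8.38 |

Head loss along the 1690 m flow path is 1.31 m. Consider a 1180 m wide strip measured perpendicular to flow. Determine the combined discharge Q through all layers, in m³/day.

50.7

Flow is parallel to layering, so each bed carries its own Darcy discharge and the transmissivities add.
Σ(K_i·b_i) = 0.000100×4.88 + 8.38×6.61 = 55.39 m²/day.
Hydraulic gradient i = Δh / L = 1.31 / 1690 = 0.0007751.
Q = Σ(K_i·b_i) · W · i = 55.39 × 1180 × 0.0007751 = 50.67 m³/day.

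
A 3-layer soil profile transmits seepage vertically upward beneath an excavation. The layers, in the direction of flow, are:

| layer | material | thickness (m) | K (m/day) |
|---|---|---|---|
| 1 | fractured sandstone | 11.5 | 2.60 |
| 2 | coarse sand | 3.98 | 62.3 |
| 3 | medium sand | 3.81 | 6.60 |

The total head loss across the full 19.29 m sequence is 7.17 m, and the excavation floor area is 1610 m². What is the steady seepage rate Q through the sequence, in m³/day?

Flow is perpendicular to layering, so the layers act in series and the equivalent K is the thickness-weighted harmonic mean.
Total thickness L = 11.5 + 3.98 + 3.81 = 19.29 m.
Σ(b_i/K_i) = 11.5/2.60 + 3.98/62.3 + 3.81/6.60 = 5.064 d.
K_eq = L / Σ(b_i/K_i) = 19.29 / 5.064 = 3.809 m/day.
Q = K_eq · A · (Δh/L) = 3.809 × 1610 × (7.17/19.29) = 2279 m³/day.

2280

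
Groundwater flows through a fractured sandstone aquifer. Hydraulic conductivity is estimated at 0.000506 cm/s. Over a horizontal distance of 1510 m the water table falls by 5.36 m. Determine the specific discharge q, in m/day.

Convert K: 0.000506 cm/s × 864 = 0.4372 m/day.
Hydraulic gradient i = Δh / L = 5.36 / 1510 = 0.003550.
Specific discharge q = K · i = 0.4372 × 0.003550 = 0.001552 m/day.

0.00155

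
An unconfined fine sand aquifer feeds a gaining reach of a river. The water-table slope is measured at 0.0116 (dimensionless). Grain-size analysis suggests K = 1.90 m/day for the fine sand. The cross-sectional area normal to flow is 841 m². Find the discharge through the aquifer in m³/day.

Hydraulic gradient i = 0.0116.
Darcy's law: Q = K · A · i = 1.900 × 841.0 × 0.01160 = 18.54 m³/day.

18.5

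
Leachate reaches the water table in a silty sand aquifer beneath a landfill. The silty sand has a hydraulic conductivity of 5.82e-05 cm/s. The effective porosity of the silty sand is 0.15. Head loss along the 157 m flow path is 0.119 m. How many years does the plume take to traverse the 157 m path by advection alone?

1690

Convert K: 5.82e-05 cm/s × 864 = 0.05028 m/day.
Hydraulic gradient i = Δh / L = 0.119 / 157 = 0.0007580.
Darcy flux q = K · i = 0.05028 × 0.0007580 = 3.811e-05 m/day.
Seepage velocity v = q / n_e = 3.811e-05 / 0.15 = 0.0002541 m/day.
Travel time t = L / v = 157 / 0.0002541 = 6.179e+05 days = 1692 years.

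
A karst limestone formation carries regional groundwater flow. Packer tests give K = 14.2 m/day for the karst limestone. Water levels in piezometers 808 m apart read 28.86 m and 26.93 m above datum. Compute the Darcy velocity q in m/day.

0.0339

Hydraulic gradient i = (28.86 − 26.93) / 808 = 1.93 / 808 = 0.002389.
Specific discharge q = K · i = 14.20 × 0.002389 = 0.03392 m/day.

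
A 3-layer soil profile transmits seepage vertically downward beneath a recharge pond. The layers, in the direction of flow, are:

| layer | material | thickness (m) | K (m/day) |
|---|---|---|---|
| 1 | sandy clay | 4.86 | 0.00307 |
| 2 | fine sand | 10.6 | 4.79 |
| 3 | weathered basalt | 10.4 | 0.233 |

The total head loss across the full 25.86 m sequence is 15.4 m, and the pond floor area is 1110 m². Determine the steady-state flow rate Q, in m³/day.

Flow is perpendicular to layering, so the layers act in series and the equivalent K is the thickness-weighted harmonic mean.
Total thickness L = 4.86 + 10.6 + 10.4 = 25.86 m.
Σ(b_i/K_i) = 4.86/0.00307 + 10.6/4.79 + 10.4/0.233 = 1630 d.
K_eq = L / Σ(b_i/K_i) = 25.86 / 1630 = 0.01587 m/day.
Q = K_eq · A · (Δh/L) = 0.01587 × 1110 × (15.4/25.86) = 10.49 m³/day.

10.5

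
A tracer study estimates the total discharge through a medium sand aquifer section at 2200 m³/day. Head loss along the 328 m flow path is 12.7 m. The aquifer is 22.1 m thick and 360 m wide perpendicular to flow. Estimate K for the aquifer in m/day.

7.14

Cross-sectional area A = 360 × 22.1 = 7956 m².
Hydraulic gradient i = Δh / L = 12.7 / 328 = 0.03872.
From Q = K·A·i, K = Q / (A·i) = 2200 / (7956 × 0.03872) = 7.142 m/day.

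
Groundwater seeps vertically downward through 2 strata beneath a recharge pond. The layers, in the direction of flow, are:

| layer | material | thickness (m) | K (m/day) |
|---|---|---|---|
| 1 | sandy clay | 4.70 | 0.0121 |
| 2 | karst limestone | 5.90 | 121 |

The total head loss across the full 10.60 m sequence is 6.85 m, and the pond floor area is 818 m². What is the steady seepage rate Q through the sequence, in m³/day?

14.4

Flow is perpendicular to layering, so the layers act in series and the equivalent K is the thickness-weighted harmonic mean.
Total thickness L = 4.70 + 5.90 = 10.60 m.
Σ(b_i/K_i) = 4.70/0.0121 + 5.90/121 = 388.5 d.
K_eq = L / Σ(b_i/K_i) = 10.60 / 388.5 = 0.02729 m/day.
Q = K_eq · A · (Δh/L) = 0.02729 × 818 × (6.85/10.60) = 14.42 m³/day.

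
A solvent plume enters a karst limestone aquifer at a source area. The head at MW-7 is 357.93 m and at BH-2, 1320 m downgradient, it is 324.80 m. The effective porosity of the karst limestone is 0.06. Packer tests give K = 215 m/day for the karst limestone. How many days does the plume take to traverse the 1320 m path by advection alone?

Hydraulic gradient i = (357.93 − 324.80) / 1320 = 33.13 / 1320 = 0.02510.
Darcy flux q = K · i = 215.0 × 0.02510 = 5.396 m/day.
Seepage velocity v = q / n_e = 5.396 / 0.06 = 89.94 m/day.
Travel time t = L / v = 1320 / 89.94 = 14.68 days.

14.7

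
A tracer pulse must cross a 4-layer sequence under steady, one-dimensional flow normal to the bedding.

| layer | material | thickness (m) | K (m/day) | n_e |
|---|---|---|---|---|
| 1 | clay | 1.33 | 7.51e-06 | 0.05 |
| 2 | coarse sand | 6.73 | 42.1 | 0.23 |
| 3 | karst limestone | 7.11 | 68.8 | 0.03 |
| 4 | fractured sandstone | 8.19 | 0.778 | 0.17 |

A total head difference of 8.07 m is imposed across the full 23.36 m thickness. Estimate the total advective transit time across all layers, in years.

With flow normal to the layers, continuity requires the same specific discharge q through every layer.
Σ(b_i/K_i) = 1.33/7.51e-06 + 6.73/42.1 + 7.11/68.8 + 8.19/0.778 = 1.771e+05 d.
q = Δh / Σ(b_i/K_i) = 8.07 / 1.771e+05 = 4.557e-05 m/day.
In each layer the seepage velocity is v_i = q/n_i, so the layer transit time is t_i = b_i·n_i / q:
  layer 1 (clay): t_1 = 1.33 × 0.05 / 4.557e-05 = 1459 d
  layer 2 (coarse sand): t_2 = 6.73 × 0.23 / 4.557e-05 = 33971 d
  layer 3 (karst limestone): t_3 = 7.11 × 0.03 / 4.557e-05 = 4681 d
  layer 4 (fractured sandstone): t_4 = 8.19 × 0.17 / 4.557e-05 = 30556 d
Total t = Σ t_i = 70668 days = 193.5 years.

193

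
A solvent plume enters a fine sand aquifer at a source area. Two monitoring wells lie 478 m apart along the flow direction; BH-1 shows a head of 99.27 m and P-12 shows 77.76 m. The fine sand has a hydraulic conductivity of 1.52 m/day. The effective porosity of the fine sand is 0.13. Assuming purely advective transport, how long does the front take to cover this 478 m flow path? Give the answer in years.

Hydraulic gradient i = (99.27 − 77.76) / 478 = 21.51 / 478 = 0.04500.
Darcy flux q = K · i = 1.520 × 0.04500 = 0.06840 m/day.
Seepage velocity v = q / n_e = 0.06840 / 0.13 = 0.5262 m/day.
Travel time t = L / v = 478 / 0.5262 = 908.5 days = 2.487 years.

2.49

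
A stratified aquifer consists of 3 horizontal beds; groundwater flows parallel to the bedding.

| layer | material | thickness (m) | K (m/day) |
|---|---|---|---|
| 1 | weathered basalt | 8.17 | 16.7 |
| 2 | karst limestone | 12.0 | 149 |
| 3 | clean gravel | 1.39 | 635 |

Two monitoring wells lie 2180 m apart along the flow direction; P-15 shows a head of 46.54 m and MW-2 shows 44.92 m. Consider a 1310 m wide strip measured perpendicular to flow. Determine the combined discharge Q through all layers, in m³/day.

2730

Flow is parallel to layering, so each bed carries its own Darcy discharge and the transmissivities add.
Σ(K_i·b_i) = 16.7×8.17 + 149×12.0 + 635×1.39 = 2807 m²/day.
Hydraulic gradient i = (46.54 − 44.92) / 2180 = 1.62 / 2180 = 0.0007431.
Q = Σ(K_i·b_i) · W · i = 2807 × 1310 × 0.0007431 = 2733 m³/day.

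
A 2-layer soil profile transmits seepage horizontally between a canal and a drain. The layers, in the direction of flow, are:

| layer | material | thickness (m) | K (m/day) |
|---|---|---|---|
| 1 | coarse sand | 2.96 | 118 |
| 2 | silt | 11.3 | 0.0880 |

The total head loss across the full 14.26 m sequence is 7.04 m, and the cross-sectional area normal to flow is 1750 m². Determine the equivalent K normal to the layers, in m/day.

0.111

Flow is perpendicular to layering, so the layers act in series and the equivalent K is the thickness-weighted harmonic mean.
Total thickness L = 2.96 + 11.3 = 14.26 m.
Σ(b_i/K_i) = 2.96/118 + 11.3/0.0880 = 128.4 d.
K_eq = L / Σ(b_i/K_i) = 14.26 / 128.4 = 0.1110 m/day.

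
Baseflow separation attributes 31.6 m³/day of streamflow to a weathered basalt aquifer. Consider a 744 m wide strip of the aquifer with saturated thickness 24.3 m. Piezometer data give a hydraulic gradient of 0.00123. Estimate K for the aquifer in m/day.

Cross-sectional area A = 744 × 24.3 = 18079 m².
Hydraulic gradient i = 0.00123.
From Q = K·A·i, K = Q / (A·i) = 31.6 / (18079 × 0.001230) = 1.421 m/day.

1.42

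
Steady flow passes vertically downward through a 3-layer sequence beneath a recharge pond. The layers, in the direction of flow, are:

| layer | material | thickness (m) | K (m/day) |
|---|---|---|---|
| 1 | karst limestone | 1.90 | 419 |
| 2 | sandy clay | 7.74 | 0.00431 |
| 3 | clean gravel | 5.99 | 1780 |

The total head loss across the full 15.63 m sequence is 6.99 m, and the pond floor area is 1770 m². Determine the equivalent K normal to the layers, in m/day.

0.00870

Flow is perpendicular to layering, so the layers act in series and the equivalent K is the thickness-weighted harmonic mean.
Total thickness L = 1.90 + 7.74 + 5.99 = 15.63 m.
Σ(b_i/K_i) = 1.90/419 + 7.74/0.00431 + 5.99/1780 = 1796 d.
K_eq = L / Σ(b_i/K_i) = 15.63 / 1796 = 0.008703 m/day.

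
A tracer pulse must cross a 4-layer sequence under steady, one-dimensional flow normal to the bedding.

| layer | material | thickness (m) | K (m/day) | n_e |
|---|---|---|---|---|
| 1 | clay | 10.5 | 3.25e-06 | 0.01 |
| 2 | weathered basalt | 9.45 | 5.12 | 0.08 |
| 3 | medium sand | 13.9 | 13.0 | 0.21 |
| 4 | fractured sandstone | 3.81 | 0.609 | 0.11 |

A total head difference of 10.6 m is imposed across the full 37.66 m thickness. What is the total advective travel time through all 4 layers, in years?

With flow normal to the layers, continuity requires the same specific discharge q through every layer.
Σ(b_i/K_i) = 10.5/3.25e-06 + 9.45/5.12 + 13.9/13.0 + 3.81/0.609 = 3.231e+06 d.
q = Δh / Σ(b_i/K_i) = 10.6 / 3.231e+06 = 3.281e-06 m/day.
In each layer the seepage velocity is v_i = q/n_i, so the layer transit time is t_i = b_i·n_i / q:
  layer 1 (clay): t_1 = 10.5 × 0.01 / 3.281e-06 = 32003 d
  layer 2 (weathered basalt): t_2 = 9.45 × 0.08 / 3.281e-06 = 2.304e+05 d
  layer 3 (medium sand): t_3 = 13.9 × 0.21 / 3.281e-06 = 8.897e+05 d
  layer 4 (fractured sandstone): t_4 = 3.81 × 0.11 / 3.281e-06 = 1.277e+05 d
Total t = Σ t_i = 1.280e+06 days = 3504 years.

3500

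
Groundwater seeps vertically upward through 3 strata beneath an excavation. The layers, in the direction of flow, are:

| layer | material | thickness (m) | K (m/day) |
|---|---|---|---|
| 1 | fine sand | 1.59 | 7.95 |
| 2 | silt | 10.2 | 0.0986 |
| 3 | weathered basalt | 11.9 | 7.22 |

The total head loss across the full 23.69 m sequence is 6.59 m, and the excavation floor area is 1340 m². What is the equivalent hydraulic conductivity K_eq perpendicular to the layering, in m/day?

Flow is perpendicular to layering, so the layers act in series and the equivalent K is the thickness-weighted harmonic mean.
Total thickness L = 1.59 + 10.2 + 11.9 = 23.69 m.
Σ(b_i/K_i) = 1.59/7.95 + 10.2/0.0986 + 11.9/7.22 = 105.3 d.
K_eq = L / Σ(b_i/K_i) = 23.69 / 105.3 = 0.2250 m/day.

0.225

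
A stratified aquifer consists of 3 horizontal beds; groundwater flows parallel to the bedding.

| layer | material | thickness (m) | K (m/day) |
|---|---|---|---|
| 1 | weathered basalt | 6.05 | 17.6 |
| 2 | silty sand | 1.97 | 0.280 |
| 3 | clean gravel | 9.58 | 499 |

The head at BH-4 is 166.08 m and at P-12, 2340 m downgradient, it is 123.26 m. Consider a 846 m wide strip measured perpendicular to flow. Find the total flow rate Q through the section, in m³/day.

75700

Flow is parallel to layering, so each bed carries its own Darcy discharge and the transmissivities add.
Σ(K_i·b_i) = 17.6×6.05 + 0.280×1.97 + 499×9.58 = 4887 m²/day.
Hydraulic gradient i = (166.08 − 123.26) / 2340 = 42.82 / 2340 = 0.01830.
Q = Σ(K_i·b_i) · W · i = 4887 × 846 × 0.01830 = 75663 m³/day.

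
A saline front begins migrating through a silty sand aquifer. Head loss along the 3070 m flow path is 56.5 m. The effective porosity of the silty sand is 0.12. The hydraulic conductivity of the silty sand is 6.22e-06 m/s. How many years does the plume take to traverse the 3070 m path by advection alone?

102

Convert K: 6.22e-06 m/s × 86400 = 0.5374 m/day.
Hydraulic gradient i = Δh / L = 56.5 / 3070 = 0.01840.
Darcy flux q = K · i = 0.5374 × 0.01840 = 0.009890 m/day.
Seepage velocity v = q / n_e = 0.009890 / 0.12 = 0.08242 m/day.
Travel time t = L / v = 3070 / 0.08242 = 37248 days = 102.0 years.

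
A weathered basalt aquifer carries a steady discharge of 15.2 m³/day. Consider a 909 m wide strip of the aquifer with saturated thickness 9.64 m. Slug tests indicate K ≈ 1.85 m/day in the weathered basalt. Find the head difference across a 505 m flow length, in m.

0.474

Cross-sectional area A = 909 × 9.64 = 8763 m².
From Q = K·A·i, i = Q / (K·A) = 15.2 / (1.850 × 8763) = 0.0009376.
Head loss Δh = i · L = 0.0009376 × 505 = 0.4735 m.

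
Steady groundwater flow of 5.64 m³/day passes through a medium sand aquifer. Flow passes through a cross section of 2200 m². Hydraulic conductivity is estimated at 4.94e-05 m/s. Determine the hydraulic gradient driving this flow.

0.000601

Convert K: 4.94e-05 m/s × 86400 = 4.268 m/day.
From Q = K·A·i, i = Q / (K·A) = 5.64 / (4.268 × 2200) = 0.0006006.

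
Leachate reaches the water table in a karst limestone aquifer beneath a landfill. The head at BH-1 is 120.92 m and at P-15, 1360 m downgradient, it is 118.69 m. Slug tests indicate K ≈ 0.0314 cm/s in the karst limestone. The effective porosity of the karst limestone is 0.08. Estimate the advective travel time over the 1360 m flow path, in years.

Convert K: 0.0314 cm/s × 864 = 27.13 m/day.
Hydraulic gradient i = (120.92 − 118.69) / 1360 = 2.23 / 1360 = 0.001640.
Darcy flux q = K · i = 27.13 × 0.001640 = 0.04448 m/day.
Seepage velocity v = q / n_e = 0.04448 / 0.08 = 0.5561 m/day.
Travel time t = L / v = 1360 / 0.5561 = 2446 days = 6.696 years.

6.70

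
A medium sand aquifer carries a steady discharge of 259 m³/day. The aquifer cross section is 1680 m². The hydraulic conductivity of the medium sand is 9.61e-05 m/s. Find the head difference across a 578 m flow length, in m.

Convert K: 9.61e-05 m/s × 86400 = 8.303 m/day.
From Q = K·A·i, i = Q / (K·A) = 259 / (8.303 × 1680) = 0.01857.
Head loss Δh = i · L = 0.01857 × 578 = 10.73 m.

10.7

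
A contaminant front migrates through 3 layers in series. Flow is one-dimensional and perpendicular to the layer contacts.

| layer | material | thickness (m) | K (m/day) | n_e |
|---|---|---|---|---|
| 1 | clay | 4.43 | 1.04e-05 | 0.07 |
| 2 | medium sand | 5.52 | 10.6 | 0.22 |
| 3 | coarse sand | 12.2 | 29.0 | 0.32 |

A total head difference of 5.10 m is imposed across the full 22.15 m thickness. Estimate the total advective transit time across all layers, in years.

1240

With flow normal to the layers, continuity requires the same specific discharge q through every layer.
Σ(b_i/K_i) = 4.43/1.04e-05 + 5.52/10.6 + 12.2/29.0 = 4.260e+05 d.
q = Δh / Σ(b_i/K_i) = 5.10 / 4.260e+05 = 1.197e-05 m/day.
In each layer the seepage velocity is v_i = q/n_i, so the layer transit time is t_i = b_i·n_i / q:
  layer 1 (clay): t_1 = 4.43 × 0.07 / 1.197e-05 = 25900 d
  layer 2 (medium sand): t_2 = 5.52 × 0.22 / 1.197e-05 = 1.014e+05 d
  layer 3 (coarse sand): t_3 = 12.2 × 0.32 / 1.197e-05 = 3.261e+05 d
Total t = Σ t_i = 4.534e+05 days = 1241 years.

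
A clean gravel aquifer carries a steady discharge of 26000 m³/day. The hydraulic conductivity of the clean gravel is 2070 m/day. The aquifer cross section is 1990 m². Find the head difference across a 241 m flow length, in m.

From Q = K·A·i, i = Q / (K·A) = 26000 / (2070 × 1990) = 0.006312.
Head loss Δh = i · L = 0.006312 × 241 = 1.521 m.

1.52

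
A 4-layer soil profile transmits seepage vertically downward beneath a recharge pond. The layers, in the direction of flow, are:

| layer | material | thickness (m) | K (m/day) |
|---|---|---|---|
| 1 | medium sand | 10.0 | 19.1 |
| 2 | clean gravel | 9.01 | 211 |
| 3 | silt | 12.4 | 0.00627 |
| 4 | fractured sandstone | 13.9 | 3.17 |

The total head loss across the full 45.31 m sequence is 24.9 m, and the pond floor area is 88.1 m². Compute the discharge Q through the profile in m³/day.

1.11

Flow is perpendicular to layering, so the layers act in series and the equivalent K is the thickness-weighted harmonic mean.
Total thickness L = 10.0 + 9.01 + 12.4 + 13.9 = 45.31 m.
Σ(b_i/K_i) = 10.0/19.1 + 9.01/211 + 12.4/0.00627 + 13.9/3.17 = 1983 d.
K_eq = L / Σ(b_i/K_i) = 45.31 / 1983 = 0.02285 m/day.
Q = K_eq · A · (Δh/L) = 0.02285 × 88.1 × (24.9/45.31) = 1.106 m³/day.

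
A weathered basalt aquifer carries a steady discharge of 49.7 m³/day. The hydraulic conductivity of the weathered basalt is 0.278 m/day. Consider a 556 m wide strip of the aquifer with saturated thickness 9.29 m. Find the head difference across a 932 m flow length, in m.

32.3

Cross-sectional area A = 556 × 9.29 = 5165 m².
From Q = K·A·i, i = Q / (K·A) = 49.7 / (0.2780 × 5165) = 0.03461.
Head loss Δh = i · L = 0.03461 × 932 = 32.26 m.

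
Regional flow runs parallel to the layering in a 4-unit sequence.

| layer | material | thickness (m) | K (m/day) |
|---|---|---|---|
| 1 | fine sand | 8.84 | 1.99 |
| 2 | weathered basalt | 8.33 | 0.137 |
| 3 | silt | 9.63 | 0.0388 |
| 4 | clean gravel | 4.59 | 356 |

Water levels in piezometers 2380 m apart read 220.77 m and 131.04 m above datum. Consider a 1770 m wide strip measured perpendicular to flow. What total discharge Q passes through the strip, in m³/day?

Flow is parallel to layering, so each bed carries its own Darcy discharge and the transmissivities add.
Σ(K_i·b_i) = 1.99×8.84 + 0.137×8.33 + 0.0388×9.63 + 356×4.59 = 1653 m²/day.
Hydraulic gradient i = (220.77 − 131.04) / 2380 = 89.73 / 2380 = 0.03770.
Q = Σ(K_i·b_i) · W · i = 1653 × 1770 × 0.03770 = 1.103e+05 m³/day.

110000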